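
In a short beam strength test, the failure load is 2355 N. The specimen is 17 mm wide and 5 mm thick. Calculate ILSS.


ILSS = 3F/(4bh) = 3*2355/(4*17*5) = 20.78 MPa

20.78 MPa


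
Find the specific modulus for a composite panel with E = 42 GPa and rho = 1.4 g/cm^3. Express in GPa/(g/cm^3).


Specific stiffness = E/rho = 42/1.4 = 30.0 GPa/(g/cm^3)

30.0 GPa/(g/cm^3)


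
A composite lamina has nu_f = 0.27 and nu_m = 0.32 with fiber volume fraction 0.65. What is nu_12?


nu_12 = nu_f*Vf + nu_m*(1-Vf) = 0.27*0.65 + 0.32*0.35 = 0.2875

0.2875


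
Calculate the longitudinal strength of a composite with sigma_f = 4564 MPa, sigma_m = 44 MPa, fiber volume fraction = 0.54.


sigma_1 = sigma_f*Vf + sigma_m*(1-Vf) = 4564*0.54 + 44*0.46 = 2484.8 MPa

2484.8 MPa


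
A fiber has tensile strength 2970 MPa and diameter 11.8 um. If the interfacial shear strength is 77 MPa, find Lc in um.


Lc = sigma_f * d / (2 * tau_i) = 2970 * 11.8 / (2 * 77) = 227.6 um

227.6 um


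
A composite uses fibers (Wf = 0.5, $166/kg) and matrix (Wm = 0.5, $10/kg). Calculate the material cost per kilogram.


Cost = cost_f*Wf + cost_m*Wm = 166*0.5 + 10*0.5 = $88.0/kg

$88.0/kg


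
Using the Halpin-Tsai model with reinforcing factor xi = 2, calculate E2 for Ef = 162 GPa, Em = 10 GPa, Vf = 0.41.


eta = (Ef/Em - 1)/(Ef/Em + xi) = (16.2 - 1)/(16.2 + 2) = 0.8352
E2 = Em*(1+xi*eta*Vf)/(1-eta*Vf) = 25.62 GPa

25.62 GPa


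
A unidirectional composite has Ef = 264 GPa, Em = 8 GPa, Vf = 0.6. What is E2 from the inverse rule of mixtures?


1/E2 = Vf/Ef + (1-Vf)/Em = 0.6/264 + 0.4/8
E2 = 19.13 GPa

19.13 GPa


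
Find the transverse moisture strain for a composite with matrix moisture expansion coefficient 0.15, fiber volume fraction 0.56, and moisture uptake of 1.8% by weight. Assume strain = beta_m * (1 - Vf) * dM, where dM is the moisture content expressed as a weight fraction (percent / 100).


dM = 1.8/100 = 0.018
strain = beta_m * (1-Vf) * dM = 0.15 * 0.44 * 0.018 = 0.001188

0.001188


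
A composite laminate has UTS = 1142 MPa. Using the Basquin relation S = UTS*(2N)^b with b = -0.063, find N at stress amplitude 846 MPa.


N = 0.5 * (S/UTS)^(1/b) = 0.5 * (846/1142)^(1/-0.063) = 58.5001 cycles

58.5001 cycles


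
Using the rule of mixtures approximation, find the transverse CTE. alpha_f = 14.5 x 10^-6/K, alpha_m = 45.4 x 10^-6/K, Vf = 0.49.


alpha_2 = alpha_f*Vf + alpha_m*(1-Vf) = 14.5*0.49 + 45.4*0.51 = 30.3 x 10^-6/K

30.3 x 10^-6/K


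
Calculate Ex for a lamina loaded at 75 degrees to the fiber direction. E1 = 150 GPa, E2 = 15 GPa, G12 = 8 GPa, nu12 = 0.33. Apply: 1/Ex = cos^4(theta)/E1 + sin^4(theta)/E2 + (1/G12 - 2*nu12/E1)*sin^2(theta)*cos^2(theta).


cos^4(75) = 0.004487, sin^4(75) = 0.870513, sin^2(75)*cos^2(75) = 0.0625
1/G12 - 2*nu12/E1 = 1/8 - 2*0.33/150 = 0.1206 GPa^-1
1/Ex = 0.004487/150 + 0.870513/15 + 0.1206*0.0625 = 0.0656016 GPa^-1
Ex = 15.24 GPa

15.24 GPa


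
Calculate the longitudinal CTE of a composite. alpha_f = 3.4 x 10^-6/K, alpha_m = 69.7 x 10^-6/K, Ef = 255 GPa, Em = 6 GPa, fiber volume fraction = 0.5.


E1 = Ef*Vf + Em*(1-Vf) = 130.5
alpha_1 = (alpha_f*Ef*Vf + alpha_m*Em*(1-Vf))/E1 = 4.92 x 10^-6/K

4.92 x 10^-6/K


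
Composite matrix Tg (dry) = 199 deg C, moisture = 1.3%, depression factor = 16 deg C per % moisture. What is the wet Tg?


Tg_wet = Tg_dry - k*moisture = 199 - 16*1.3 = 178.2 deg C

178.2 deg C


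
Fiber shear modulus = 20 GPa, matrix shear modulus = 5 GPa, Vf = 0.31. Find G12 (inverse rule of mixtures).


1/G12 = Vf/Gf + (1-Vf)/Gm = 0.31/20 + 0.69/5
G12 = 6.51 GPa

6.51 GPa


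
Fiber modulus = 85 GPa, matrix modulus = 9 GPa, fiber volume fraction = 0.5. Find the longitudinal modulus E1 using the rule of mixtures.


E1 = Ef*Vf + Em*(1-Vf) = 85*0.5 + 9*0.5 = 47.0 GPa

47.0 GPa


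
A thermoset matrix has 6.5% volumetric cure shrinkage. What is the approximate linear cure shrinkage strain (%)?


Linear shrinkage ≈ vol_shrink/3 = 6.5/3 = 2.167%

2.167%


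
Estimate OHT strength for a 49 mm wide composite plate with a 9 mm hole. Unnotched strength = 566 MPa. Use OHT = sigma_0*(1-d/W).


OHT = sigma_0*(1-d/W) = 566*(1-9/49) = 462.0 MPa

462.0 MPa


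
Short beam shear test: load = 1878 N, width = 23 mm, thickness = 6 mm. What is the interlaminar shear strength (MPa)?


ILSS = 3F/(4bh) = 3*1878/(4*23*6) = 10.21 MPa

10.21 MPa


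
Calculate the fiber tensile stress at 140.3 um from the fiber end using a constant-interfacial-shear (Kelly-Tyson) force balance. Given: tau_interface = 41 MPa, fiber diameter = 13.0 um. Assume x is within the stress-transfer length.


Force balance: sigma_f * (pi*d^2/4) = tau * (pi*d) * x  ->  sigma_f = 4 * tau * x / d
sigma_f = 4 * 41 * 140.3 / 13.0 = 1769.9 MPa

1769.9 MPa


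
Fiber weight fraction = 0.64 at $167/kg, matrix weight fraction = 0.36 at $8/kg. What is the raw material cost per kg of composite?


Cost = cost_f*Wf + cost_m*Wm = 167*0.64 + 8*0.36 = $109.76/kg

$109.76/kg


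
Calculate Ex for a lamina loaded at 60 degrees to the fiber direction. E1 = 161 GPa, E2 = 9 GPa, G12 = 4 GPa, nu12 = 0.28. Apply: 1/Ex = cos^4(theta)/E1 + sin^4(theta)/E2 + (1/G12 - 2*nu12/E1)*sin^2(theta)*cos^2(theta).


cos^4(60) = 0.0625, sin^4(60) = 0.5625, sin^2(60)*cos^2(60) = 0.1875
1/G12 - 2*nu12/E1 = 1/4 - 2*0.28/161 = 0.246522 GPa^-1
1/Ex = 0.0625/161 + 0.5625/9 + 0.246522*0.1875 = 0.109111 GPa^-1
Ex = 9.16 GPa

9.16 GPa


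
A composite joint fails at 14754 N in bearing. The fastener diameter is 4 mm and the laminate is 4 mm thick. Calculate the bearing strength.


sigma_br = F/(d*h) = 14754/(4*4) = 922.1 MPa

922.1 MPa


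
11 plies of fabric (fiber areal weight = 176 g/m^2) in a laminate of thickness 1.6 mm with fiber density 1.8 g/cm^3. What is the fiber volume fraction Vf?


Vf = n * FAW / (rho_f * h * 1000) = 11 * 176 / (1.8 * 1.6 * 1000) = 0.6722

0.6722


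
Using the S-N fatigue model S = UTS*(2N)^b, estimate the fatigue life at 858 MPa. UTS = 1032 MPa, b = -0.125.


N = 0.5 * (S/UTS)^(1/b) = 0.5 * (858/1032)^(1/-0.125) = 2.1903 cycles

2.1903 cycles


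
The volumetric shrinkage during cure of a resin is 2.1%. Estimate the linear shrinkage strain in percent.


Linear shrinkage ≈ vol_shrink/3 = 2.1/3 = 0.7%

0.7%


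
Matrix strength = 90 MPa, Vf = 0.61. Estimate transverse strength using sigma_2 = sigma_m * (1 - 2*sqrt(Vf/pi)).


factor = 1 - 2*sqrt(0.61/pi) = 0.1187
sigma_2 = 90 * 0.1187 = 10.68 MPa

10.68 MPa


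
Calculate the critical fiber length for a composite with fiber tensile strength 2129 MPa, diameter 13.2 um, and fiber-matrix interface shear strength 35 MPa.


Lc = sigma_f * d / (2 * tau_i) = 2129 * 13.2 / (2 * 35) = 401.5 um

401.5 um


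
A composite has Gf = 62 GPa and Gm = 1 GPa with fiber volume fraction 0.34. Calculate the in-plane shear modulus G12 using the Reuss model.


1/G12 = Vf/Gf + (1-Vf)/Gm = 0.34/62 + 0.66/1
G12 = 1.5 GPa

1.5 GPa


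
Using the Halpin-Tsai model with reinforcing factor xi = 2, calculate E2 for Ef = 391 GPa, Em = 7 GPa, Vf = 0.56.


eta = (Ef/Em - 1)/(Ef/Em + xi) = (55.8571 - 1)/(55.8571 + 2) = 0.9481
E2 = Em*(1+xi*eta*Vf)/(1-eta*Vf) = 30.77 GPa

30.77 GPa


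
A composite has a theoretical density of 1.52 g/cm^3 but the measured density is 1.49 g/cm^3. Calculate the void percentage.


Void% = (rho_theo - rho_actual)/rho_theo * 100 = (1.52 - 1.49)/1.52 * 100 = 1.97%

1.97%


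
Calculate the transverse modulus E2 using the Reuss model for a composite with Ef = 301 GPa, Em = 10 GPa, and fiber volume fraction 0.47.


1/E2 = Vf/Ef + (1-Vf)/Em = 0.47/301 + 0.53/10
E2 = 18.33 GPa

18.33 GPa


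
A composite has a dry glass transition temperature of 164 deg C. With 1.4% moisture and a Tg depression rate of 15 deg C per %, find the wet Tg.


Tg_wet = Tg_dry - k*moisture = 164 - 15*1.4 = 143.0 deg C

143.0 deg C


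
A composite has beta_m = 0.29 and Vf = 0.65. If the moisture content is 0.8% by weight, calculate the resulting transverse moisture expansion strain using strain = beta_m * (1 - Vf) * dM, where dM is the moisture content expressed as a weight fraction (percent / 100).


dM = 0.8/100 = 0.008
strain = beta_m * (1-Vf) * dM = 0.29 * 0.35 * 0.008 = 0.000812

0.000812


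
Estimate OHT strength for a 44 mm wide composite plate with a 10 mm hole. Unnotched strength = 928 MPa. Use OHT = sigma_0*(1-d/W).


OHT = sigma_0*(1-d/W) = 928*(1-10/44) = 717.1 MPa

717.1 MPa


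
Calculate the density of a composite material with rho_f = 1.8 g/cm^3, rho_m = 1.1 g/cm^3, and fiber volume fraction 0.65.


rho_c = rho_f*Vf + rho_m*(1-Vf) = 1.8*0.65 + 1.1*0.35 = 1.555 g/cm^3

1.555 g/cm^3


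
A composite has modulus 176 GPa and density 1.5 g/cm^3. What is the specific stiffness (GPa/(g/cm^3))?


Specific stiffness = E/rho = 176/1.5 = 117.3 GPa/(g/cm^3)

117.3 GPa/(g/cm^3)


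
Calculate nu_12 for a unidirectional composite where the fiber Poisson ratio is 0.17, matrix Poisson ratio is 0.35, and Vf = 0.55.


nu_12 = nu_f*Vf + nu_m*(1-Vf) = 0.17*0.55 + 0.35*0.45 = 0.251

0.251


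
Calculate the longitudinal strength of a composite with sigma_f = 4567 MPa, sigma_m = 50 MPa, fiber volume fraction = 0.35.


sigma_1 = sigma_f*Vf + sigma_m*(1-Vf) = 4567*0.35 + 50*0.65 = 1631.0 MPa

1631.0 MPa


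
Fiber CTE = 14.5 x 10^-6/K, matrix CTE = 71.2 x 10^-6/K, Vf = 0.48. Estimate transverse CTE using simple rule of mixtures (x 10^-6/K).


alpha_2 = alpha_f*Vf + alpha_m*(1-Vf) = 14.5*0.48 + 71.2*0.52 = 44.0 x 10^-6/K

44.0 x 10^-6/K


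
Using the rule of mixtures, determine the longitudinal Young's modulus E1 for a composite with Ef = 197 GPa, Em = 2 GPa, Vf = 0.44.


E1 = Ef*Vf + Em*(1-Vf) = 197*0.44 + 2*0.56 = 87.8 GPa

87.8 GPa


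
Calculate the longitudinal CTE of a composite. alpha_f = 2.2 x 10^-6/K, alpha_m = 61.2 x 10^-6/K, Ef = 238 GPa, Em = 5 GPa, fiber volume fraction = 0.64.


E1 = Ef*Vf + Em*(1-Vf) = 154.12
alpha_1 = (alpha_f*Ef*Vf + alpha_m*Em*(1-Vf))/E1 = 2.89 x 10^-6/K

2.89 x 10^-6/K


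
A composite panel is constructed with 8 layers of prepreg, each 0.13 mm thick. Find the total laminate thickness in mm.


h = n * t_ply = 8 * 0.13 = 1.04 mm

1.04 mm


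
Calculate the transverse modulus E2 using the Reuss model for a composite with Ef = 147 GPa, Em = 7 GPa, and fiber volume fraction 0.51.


1/E2 = Vf/Ef + (1-Vf)/Em = 0.51/147 + 0.49/7
E2 = 13.61 GPa

13.61 GPa


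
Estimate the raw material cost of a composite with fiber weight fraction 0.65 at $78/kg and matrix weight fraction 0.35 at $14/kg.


Cost = cost_f*Wf + cost_m*Wm = 78*0.65 + 14*0.35 = $55.6/kg

$55.6/kg


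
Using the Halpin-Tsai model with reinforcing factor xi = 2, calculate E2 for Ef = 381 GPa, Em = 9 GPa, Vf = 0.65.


eta = (Ef/Em - 1)/(Ef/Em + xi) = (42.3333 - 1)/(42.3333 + 2) = 0.9323
E2 = Em*(1+xi*eta*Vf)/(1-eta*Vf) = 50.53 GPa

50.53 GPa


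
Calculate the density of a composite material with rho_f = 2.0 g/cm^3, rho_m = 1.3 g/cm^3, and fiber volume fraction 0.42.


rho_c = rho_f*Vf + rho_m*(1-Vf) = 2.0*0.42 + 1.3*0.58 = 1.594 g/cm^3

1.594 g/cm^3


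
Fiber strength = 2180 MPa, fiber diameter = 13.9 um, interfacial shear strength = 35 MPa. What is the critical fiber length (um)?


Lc = sigma_f * d / (2 * tau_i) = 2180 * 13.9 / (2 * 35) = 432.9 um

432.9 um


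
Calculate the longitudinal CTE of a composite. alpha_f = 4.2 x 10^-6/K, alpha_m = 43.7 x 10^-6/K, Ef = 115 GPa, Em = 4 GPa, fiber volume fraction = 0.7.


E1 = Ef*Vf + Em*(1-Vf) = 81.7
alpha_1 = (alpha_f*Ef*Vf + alpha_m*Em*(1-Vf))/E1 = 4.78 x 10^-6/K

4.78 x 10^-6/K


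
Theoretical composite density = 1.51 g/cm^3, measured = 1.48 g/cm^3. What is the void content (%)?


Void% = (rho_theo - rho_actual)/rho_theo * 100 = (1.51 - 1.48)/1.51 * 100 = 1.99%

1.99%


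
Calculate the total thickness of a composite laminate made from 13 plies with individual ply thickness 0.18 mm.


h = n * t_ply = 13 * 0.18 = 2.34 mm

2.34 mm


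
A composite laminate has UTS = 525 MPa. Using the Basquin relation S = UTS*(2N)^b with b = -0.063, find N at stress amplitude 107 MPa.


N = 0.5 * (S/UTS)^(1/b) = 0.5 * (107/525)^(1/-0.063) = 4.6096e+10 cycles

4.6096e+10 cycles


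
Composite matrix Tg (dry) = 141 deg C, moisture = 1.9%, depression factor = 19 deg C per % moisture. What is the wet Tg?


Tg_wet = Tg_dry - k*moisture = 141 - 19*1.9 = 104.9 deg C

104.9 deg C


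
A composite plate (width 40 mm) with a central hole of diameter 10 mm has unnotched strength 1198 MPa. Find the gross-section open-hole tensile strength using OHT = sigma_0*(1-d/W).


OHT = sigma_0*(1-d/W) = 1198*(1-10/40) = 898.5 MPa

898.5 MPa


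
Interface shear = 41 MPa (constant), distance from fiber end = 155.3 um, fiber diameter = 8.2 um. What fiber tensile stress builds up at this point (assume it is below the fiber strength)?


Force balance: sigma_f * (pi*d^2/4) = tau * (pi*d) * x  ->  sigma_f = 4 * tau * x / d
sigma_f = 4 * 41 * 155.3 / 8.2 = 3106.0 MPa

3106.0 MPa


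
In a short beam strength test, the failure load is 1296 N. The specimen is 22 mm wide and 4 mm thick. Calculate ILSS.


ILSS = 3F/(4bh) = 3*1296/(4*22*4) = 11.05 MPa

11.05 MPa


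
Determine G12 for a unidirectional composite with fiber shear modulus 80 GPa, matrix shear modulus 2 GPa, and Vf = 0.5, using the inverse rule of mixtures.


1/G12 = Vf/Gf + (1-Vf)/Gm = 0.5/80 + 0.5/2
G12 = 3.9 GPa

3.9 GPa


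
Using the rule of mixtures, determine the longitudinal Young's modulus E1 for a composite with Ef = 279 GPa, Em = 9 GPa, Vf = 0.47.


E1 = Ef*Vf + Em*(1-Vf) = 279*0.47 + 9*0.53 = 135.9 GPa

135.9 GPa


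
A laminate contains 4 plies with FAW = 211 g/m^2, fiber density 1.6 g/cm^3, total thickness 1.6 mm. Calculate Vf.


Vf = n * FAW / (rho_f * h * 1000) = 4 * 211 / (1.6 * 1.6 * 1000) = 0.3297

0.3297


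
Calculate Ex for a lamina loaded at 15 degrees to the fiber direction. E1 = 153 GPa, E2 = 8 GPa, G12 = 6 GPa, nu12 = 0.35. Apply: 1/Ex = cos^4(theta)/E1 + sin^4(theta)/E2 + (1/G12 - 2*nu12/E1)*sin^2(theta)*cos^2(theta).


cos^4(15) = 0.870513, sin^4(15) = 0.004487, sin^2(15)*cos^2(15) = 0.0625
1/G12 - 2*nu12/E1 = 1/6 - 2*0.35/153 = 0.162092 GPa^-1
1/Ex = 0.870513/153 + 0.004487/8 + 0.162092*0.0625 = 0.0163813 GPa^-1
Ex = 61.05 GPa

61.05 GPa


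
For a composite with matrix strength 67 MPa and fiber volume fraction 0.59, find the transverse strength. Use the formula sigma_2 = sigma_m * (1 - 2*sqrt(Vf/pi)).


factor = 1 - 2*sqrt(0.59/pi) = 0.1333
sigma_2 = 67 * 0.1333 = 8.93 MPa

8.93 MPa


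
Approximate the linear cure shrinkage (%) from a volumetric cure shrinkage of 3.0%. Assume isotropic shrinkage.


Linear shrinkage ≈ vol_shrink/3 = 3.0/3 = 1.0%

1.0%


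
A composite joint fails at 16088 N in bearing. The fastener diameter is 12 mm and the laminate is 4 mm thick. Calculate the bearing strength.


sigma_br = F/(d*h) = 16088/(12*4) = 335.2 MPa

335.2 MPa


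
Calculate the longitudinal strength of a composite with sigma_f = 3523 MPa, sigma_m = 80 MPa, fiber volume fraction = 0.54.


sigma_1 = sigma_f*Vf + sigma_m*(1-Vf) = 3523*0.54 + 80*0.46 = 1939.2 MPa

1939.2 MPa


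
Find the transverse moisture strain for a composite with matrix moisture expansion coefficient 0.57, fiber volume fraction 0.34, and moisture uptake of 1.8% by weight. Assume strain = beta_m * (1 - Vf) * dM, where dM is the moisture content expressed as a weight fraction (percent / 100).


dM = 1.8/100 = 0.018
strain = beta_m * (1-Vf) * dM = 0.57 * 0.66 * 0.018 = 0.0067716

0.0067716


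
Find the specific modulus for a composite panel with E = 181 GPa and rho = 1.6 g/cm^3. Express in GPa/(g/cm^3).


Specific stiffness = E/rho = 181/1.6 = 113.1 GPa/(g/cm^3)

113.1 GPa/(g/cm^3)


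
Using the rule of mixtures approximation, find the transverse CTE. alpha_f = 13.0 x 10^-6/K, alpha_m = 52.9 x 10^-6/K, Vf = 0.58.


alpha_2 = alpha_f*Vf + alpha_m*(1-Vf) = 13.0*0.58 + 52.9*0.42 = 29.8 x 10^-6/K

29.8 x 10^-6/K


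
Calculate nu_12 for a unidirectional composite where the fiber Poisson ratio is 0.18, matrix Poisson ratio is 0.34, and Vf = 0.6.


nu_12 = nu_f*Vf + nu_m*(1-Vf) = 0.18*0.6 + 0.34*0.4 = 0.244

0.244


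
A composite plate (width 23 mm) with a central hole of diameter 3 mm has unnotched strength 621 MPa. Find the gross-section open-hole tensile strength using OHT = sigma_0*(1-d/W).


OHT = sigma_0*(1-d/W) = 621*(1-3/23) = 540.0 MPa

540.0 MPa


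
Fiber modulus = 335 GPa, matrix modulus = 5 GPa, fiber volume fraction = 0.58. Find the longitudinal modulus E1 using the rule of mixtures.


E1 = Ef*Vf + Em*(1-Vf) = 335*0.58 + 5*0.42 = 196.4 GPa

196.4 GPa


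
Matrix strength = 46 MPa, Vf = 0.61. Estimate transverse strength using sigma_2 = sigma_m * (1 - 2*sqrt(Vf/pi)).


factor = 1 - 2*sqrt(0.61/pi) = 0.1187
sigma_2 = 46 * 0.1187 = 5.46 MPa

5.46 MPa


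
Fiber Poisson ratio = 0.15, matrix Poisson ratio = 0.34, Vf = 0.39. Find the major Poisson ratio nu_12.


nu_12 = nu_f*Vf + nu_m*(1-Vf) = 0.15*0.39 + 0.34*0.61 = 0.2659

0.2659


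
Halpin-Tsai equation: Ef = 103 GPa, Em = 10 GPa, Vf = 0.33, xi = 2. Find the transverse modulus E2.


eta = (Ef/Em - 1)/(Ef/Em + xi) = (10.3 - 1)/(10.3 + 2) = 0.7561
E2 = Em*(1+xi*eta*Vf)/(1-eta*Vf) = 19.97 GPa

19.97 GPa


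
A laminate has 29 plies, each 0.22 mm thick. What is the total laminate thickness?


h = n * t_ply = 29 * 0.22 = 6.38 mm

6.38 mm


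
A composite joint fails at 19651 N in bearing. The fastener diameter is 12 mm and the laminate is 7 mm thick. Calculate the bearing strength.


sigma_br = F/(d*h) = 19651/(12*7) = 233.9 MPa

233.9 MPa


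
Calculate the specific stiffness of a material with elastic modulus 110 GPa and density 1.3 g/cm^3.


Specific stiffness = E/rho = 110/1.3 = 84.6 GPa/(g/cm^3)

84.6 GPa/(g/cm^3)


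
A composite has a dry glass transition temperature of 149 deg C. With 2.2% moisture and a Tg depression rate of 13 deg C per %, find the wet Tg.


Tg_wet = Tg_dry - k*moisture = 149 - 13*2.2 = 120.4 deg C

120.4 deg C


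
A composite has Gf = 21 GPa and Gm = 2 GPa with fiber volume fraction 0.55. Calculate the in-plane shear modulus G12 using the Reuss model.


1/G12 = Vf/Gf + (1-Vf)/Gm = 0.55/21 + 0.45/2
G12 = 3.98 GPa

3.98 GPa


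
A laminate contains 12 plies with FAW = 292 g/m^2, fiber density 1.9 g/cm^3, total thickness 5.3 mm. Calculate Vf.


Vf = n * FAW / (rho_f * h * 1000) = 12 * 292 / (1.9 * 5.3 * 1000) = 0.348

0.348


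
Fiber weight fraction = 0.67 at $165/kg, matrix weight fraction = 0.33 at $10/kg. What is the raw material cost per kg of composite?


Cost = cost_f*Wf + cost_m*Wm = 165*0.67 + 10*0.33 = $113.85/kg

$113.85/kg


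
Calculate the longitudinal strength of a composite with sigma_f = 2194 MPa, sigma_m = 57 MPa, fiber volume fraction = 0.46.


sigma_1 = sigma_f*Vf + sigma_m*(1-Vf) = 2194*0.46 + 57*0.54 = 1040.0 MPa

1040.0 MPa


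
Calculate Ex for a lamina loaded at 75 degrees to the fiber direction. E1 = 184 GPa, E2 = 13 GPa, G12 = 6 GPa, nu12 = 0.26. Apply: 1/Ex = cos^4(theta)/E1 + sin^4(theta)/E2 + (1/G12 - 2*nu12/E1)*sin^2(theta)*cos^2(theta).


cos^4(75) = 0.004487, sin^4(75) = 0.870513, sin^2(75)*cos^2(75) = 0.0625
1/G12 - 2*nu12/E1 = 1/6 - 2*0.26/184 = 0.163841 GPa^-1
1/Ex = 0.004487/184 + 0.870513/13 + 0.163841*0.0625 = 0.0772269 GPa^-1
Ex = 12.95 GPa

12.95 GPa


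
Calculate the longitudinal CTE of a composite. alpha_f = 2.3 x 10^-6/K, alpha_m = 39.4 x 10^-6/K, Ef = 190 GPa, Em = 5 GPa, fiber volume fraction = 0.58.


E1 = Ef*Vf + Em*(1-Vf) = 112.3
alpha_1 = (alpha_f*Ef*Vf + alpha_m*Em*(1-Vf))/E1 = 2.99 x 10^-6/K

2.99 x 10^-6/K


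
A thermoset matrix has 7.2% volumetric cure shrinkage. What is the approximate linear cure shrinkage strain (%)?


Linear shrinkage ≈ vol_shrink/3 = 7.2/3 = 2.4%

2.4%


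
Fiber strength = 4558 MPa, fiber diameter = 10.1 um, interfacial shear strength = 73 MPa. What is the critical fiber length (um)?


Lc = sigma_f * d / (2 * tau_i) = 4558 * 10.1 / (2 * 73) = 315.3 um

315.3 um


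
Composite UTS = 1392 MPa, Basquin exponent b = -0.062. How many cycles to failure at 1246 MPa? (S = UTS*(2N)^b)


N = 0.5 * (S/UTS)^(1/b) = 0.5 * (1246/1392)^(1/-0.062) = 2.9862 cycles

2.9862 cycles


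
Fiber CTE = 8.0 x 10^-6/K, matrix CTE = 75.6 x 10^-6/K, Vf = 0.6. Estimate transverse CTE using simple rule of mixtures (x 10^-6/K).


alpha_2 = alpha_f*Vf + alpha_m*(1-Vf) = 8.0*0.6 + 75.6*0.4 = 35.0 x 10^-6/K

35.0 x 10^-6/K


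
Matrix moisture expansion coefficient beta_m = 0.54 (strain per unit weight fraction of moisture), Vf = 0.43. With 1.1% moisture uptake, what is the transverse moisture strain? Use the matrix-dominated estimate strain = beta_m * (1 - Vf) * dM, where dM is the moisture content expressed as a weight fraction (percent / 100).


dM = 1.1/100 = 0.011
strain = beta_m * (1-Vf) * dM = 0.54 * 0.57 * 0.011 = 0.0033858

0.0033858


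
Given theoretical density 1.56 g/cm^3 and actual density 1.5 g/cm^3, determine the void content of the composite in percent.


Void% = (rho_theo - rho_actual)/rho_theo * 100 = (1.56 - 1.5)/1.56 * 100 = 3.85%

3.85%


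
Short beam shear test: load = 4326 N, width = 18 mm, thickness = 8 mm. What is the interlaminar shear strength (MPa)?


ILSS = 3F/(4bh) = 3*4326/(4*18*8) = 22.53 MPa

22.53 MPa


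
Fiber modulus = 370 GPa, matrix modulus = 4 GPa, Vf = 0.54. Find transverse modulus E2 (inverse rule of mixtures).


1/E2 = Vf/Ef + (1-Vf)/Em = 0.54/370 + 0.46/4
E2 = 8.59 GPa

8.59 GPa


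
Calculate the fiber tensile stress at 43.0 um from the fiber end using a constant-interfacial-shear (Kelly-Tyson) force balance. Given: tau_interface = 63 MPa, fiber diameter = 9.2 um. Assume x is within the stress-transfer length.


Force balance: sigma_f * (pi*d^2/4) = tau * (pi*d) * x  ->  sigma_f = 4 * tau * x / d
sigma_f = 4 * 63 * 43.0 / 9.2 = 1177.8 MPa

1177.8 MPa


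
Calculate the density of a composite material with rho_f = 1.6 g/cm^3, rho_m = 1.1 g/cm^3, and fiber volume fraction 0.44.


rho_c = rho_f*Vf + rho_m*(1-Vf) = 1.6*0.44 + 1.1*0.56 = 1.32 g/cm^3

1.32 g/cm^3


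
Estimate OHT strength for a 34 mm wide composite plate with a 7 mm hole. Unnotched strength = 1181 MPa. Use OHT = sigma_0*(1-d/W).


OHT = sigma_0*(1-d/W) = 1181*(1-7/34) = 937.9 MPa

937.9 MPa


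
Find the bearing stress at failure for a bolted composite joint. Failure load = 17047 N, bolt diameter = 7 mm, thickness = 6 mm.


sigma_br = F/(d*h) = 17047/(7*6) = 405.9 MPa

405.9 MPa


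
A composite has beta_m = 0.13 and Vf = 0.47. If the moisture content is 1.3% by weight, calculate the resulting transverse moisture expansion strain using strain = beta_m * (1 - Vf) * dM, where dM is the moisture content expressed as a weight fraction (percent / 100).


dM = 1.3/100 = 0.013
strain = beta_m * (1-Vf) * dM = 0.13 * 0.53 * 0.013 = 0.0008957

0.0008957


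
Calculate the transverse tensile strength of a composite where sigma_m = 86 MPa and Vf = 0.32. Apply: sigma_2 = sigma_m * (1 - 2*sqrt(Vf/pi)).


factor = 1 - 2*sqrt(0.32/pi) = 0.3617
sigma_2 = 86 * 0.3617 = 31.11 MPa

31.11 MPa


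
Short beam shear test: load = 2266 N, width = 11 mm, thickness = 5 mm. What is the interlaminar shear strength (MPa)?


ILSS = 3F/(4bh) = 3*2266/(4*11*5) = 30.9 MPa

30.9 MPa


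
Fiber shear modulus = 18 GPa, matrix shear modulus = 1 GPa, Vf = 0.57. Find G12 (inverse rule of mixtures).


1/G12 = Vf/Gf + (1-Vf)/Gm = 0.57/18 + 0.43/1
G12 = 2.17 GPa

2.17 GPa


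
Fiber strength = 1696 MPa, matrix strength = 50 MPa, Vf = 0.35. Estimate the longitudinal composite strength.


sigma_1 = sigma_f*Vf + sigma_m*(1-Vf) = 1696*0.35 + 50*0.65 = 626.1 MPa

626.1 MPa


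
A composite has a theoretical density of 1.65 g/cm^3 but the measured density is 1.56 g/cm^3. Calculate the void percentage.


Void% = (rho_theo - rho_actual)/rho_theo * 100 = (1.65 - 1.56)/1.65 * 100 = 5.45%

5.45%


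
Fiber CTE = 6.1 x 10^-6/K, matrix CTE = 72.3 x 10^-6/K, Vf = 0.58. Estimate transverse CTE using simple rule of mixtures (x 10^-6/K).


alpha_2 = alpha_f*Vf + alpha_m*(1-Vf) = 6.1*0.58 + 72.3*0.42 = 33.9 x 10^-6/K

33.9 x 10^-6/K


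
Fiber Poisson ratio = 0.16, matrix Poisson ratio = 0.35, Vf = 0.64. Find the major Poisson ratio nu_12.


nu_12 = nu_f*Vf + nu_m*(1-Vf) = 0.16*0.64 + 0.35*0.36 = 0.2284

0.2284


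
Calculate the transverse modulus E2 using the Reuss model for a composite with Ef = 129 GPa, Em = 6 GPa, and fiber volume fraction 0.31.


1/E2 = Vf/Ef + (1-Vf)/Em = 0.31/129 + 0.69/6
E2 = 8.52 GPa

8.52 GPa


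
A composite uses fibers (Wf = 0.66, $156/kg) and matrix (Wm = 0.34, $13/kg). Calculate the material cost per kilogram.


Cost = cost_f*Wf + cost_m*Wm = 156*0.66 + 13*0.34 = $107.38/kg

$107.38/kg


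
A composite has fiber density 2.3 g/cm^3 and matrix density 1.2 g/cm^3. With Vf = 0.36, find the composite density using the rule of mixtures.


rho_c = rho_f*Vf + rho_m*(1-Vf) = 2.3*0.36 + 1.2*0.64 = 1.596 g/cm^3

1.596 g/cm^3


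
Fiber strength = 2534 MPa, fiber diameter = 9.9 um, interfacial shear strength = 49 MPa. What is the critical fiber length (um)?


Lc = sigma_f * d / (2 * tau_i) = 2534 * 9.9 / (2 * 49) = 256.0 um

256.0 um


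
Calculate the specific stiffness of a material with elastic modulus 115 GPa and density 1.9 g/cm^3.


Specific stiffness = E/rho = 115/1.9 = 60.5 GPa/(g/cm^3)

60.5 GPa/(g/cm^3)


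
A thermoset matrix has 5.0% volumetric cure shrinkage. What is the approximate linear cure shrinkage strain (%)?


Linear shrinkage ≈ vol_shrink/3 = 5.0/3 = 1.667%

1.667%


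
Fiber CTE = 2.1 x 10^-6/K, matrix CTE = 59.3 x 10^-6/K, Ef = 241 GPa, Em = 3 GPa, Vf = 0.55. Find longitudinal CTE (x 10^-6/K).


E1 = Ef*Vf + Em*(1-Vf) = 133.9
alpha_1 = (alpha_f*Ef*Vf + alpha_m*Em*(1-Vf))/E1 = 2.68 x 10^-6/K

2.68 x 10^-6/K


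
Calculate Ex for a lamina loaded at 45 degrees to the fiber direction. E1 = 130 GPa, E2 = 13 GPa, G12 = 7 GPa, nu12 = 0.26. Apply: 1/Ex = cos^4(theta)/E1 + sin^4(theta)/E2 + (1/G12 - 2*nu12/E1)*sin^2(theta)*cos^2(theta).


cos^4(45) = 0.25, sin^4(45) = 0.25, sin^2(45)*cos^2(45) = 0.25
1/G12 - 2*nu12/E1 = 1/7 - 2*0.26/130 = 0.138857 GPa^-1
1/Ex = 0.25/130 + 0.25/13 + 0.138857*0.25 = 0.0558681 GPa^-1
Ex = 17.9 GPa

17.9 GPa


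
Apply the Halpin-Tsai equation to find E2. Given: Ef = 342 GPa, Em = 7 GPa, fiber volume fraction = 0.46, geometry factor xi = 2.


eta = (Ef/Em - 1)/(Ef/Em + xi) = (48.8571 - 1)/(48.8571 + 2) = 0.941
E2 = Em*(1+xi*eta*Vf)/(1-eta*Vf) = 23.03 GPa

23.03 GPa


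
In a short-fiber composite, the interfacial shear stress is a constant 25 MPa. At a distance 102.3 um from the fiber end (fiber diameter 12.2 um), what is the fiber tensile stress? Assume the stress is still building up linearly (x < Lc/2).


Force balance: sigma_f * (pi*d^2/4) = tau * (pi*d) * x  ->  sigma_f = 4 * tau * x / d
sigma_f = 4 * 25 * 102.3 / 12.2 = 838.5 MPa

838.5 MPa


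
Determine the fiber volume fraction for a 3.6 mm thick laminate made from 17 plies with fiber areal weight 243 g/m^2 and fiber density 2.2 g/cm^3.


Vf = n * FAW / (rho_f * h * 1000) = 17 * 243 / (2.2 * 3.6 * 1000) = 0.5216

0.5216


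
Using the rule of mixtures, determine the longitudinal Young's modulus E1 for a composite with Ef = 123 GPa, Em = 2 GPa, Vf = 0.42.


E1 = Ef*Vf + Em*(1-Vf) = 123*0.42 + 2*0.58 = 52.82 GPa

52.82 GPa


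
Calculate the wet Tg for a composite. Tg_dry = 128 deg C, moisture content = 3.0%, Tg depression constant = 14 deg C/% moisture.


Tg_wet = Tg_dry - k*moisture = 128 - 14*3.0 = 86.0 deg C

86.0 deg C


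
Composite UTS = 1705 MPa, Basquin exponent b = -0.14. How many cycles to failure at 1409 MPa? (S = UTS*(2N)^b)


N = 0.5 * (S/UTS)^(1/b) = 0.5 * (1409/1705)^(1/-0.14) = 1.9521 cycles

1.9521 cycles


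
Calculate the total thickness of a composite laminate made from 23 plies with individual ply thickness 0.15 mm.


h = n * t_ply = 23 * 0.15 = 3.45 mm

3.45 mm


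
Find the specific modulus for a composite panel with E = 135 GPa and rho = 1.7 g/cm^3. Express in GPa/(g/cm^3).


Specific stiffness = E/rho = 135/1.7 = 79.4 GPa/(g/cm^3)

79.4 GPa/(g/cm^3)


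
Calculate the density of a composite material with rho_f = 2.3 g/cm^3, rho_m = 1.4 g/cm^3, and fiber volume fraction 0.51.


rho_c = rho_f*Vf + rho_m*(1-Vf) = 2.3*0.51 + 1.4*0.49 = 1.859 g/cm^3

1.859 g/cm^3


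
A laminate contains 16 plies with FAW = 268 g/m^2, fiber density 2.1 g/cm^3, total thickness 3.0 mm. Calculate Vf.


Vf = n * FAW / (rho_f * h * 1000) = 16 * 268 / (2.1 * 3.0 * 1000) = 0.6806

0.6806


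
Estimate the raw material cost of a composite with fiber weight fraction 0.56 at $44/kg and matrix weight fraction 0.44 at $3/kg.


Cost = cost_f*Wf + cost_m*Wm = 44*0.56 + 3*0.44 = $25.96/kg

$25.96/kg


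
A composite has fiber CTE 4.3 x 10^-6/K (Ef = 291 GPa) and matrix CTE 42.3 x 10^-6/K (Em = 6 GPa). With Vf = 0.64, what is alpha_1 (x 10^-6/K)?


E1 = Ef*Vf + Em*(1-Vf) = 188.4
alpha_1 = (alpha_f*Ef*Vf + alpha_m*Em*(1-Vf))/E1 = 4.74 x 10^-6/K

4.74 x 10^-6/K


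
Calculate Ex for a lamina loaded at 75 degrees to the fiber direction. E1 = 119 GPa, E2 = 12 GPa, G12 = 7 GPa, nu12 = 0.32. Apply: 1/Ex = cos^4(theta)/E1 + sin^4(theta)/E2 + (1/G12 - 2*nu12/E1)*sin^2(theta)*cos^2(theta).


cos^4(75) = 0.004487, sin^4(75) = 0.870513, sin^2(75)*cos^2(75) = 0.0625
1/G12 - 2*nu12/E1 = 1/7 - 2*0.32/119 = 0.137479 GPa^-1
1/Ex = 0.004487/119 + 0.870513/12 + 0.137479*0.0625 = 0.0811729 GPa^-1
Ex = 12.32 GPa

12.32 GPa


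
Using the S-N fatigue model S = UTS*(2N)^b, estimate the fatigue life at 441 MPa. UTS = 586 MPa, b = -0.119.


N = 0.5 * (S/UTS)^(1/b) = 0.5 * (441/586)^(1/-0.119) = 5.4506 cycles

5.4506 cycles


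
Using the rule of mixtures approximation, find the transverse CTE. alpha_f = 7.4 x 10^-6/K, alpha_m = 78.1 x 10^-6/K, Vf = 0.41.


alpha_2 = alpha_f*Vf + alpha_m*(1-Vf) = 7.4*0.41 + 78.1*0.59 = 49.1 x 10^-6/K

49.1 x 10^-6/K


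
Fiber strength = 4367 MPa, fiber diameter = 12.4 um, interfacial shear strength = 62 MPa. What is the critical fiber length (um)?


Lc = sigma_f * d / (2 * tau_i) = 4367 * 12.4 / (2 * 62) = 436.7 um

436.7 um


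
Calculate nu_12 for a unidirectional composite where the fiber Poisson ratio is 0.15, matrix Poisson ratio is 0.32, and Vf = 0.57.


nu_12 = nu_f*Vf + nu_m*(1-Vf) = 0.15*0.57 + 0.32*0.43 = 0.2231

0.2231


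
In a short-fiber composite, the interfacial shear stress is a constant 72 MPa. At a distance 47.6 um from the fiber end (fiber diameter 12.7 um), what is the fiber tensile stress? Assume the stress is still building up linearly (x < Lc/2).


Force balance: sigma_f * (pi*d^2/4) = tau * (pi*d) * x  ->  sigma_f = 4 * tau * x / d
sigma_f = 4 * 72 * 47.6 / 12.7 = 1079.4 MPa

1079.4 MPa


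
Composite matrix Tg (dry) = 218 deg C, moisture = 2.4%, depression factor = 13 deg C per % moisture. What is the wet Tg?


Tg_wet = Tg_dry - k*moisture = 218 - 13*2.4 = 186.8 deg C

186.8 deg C


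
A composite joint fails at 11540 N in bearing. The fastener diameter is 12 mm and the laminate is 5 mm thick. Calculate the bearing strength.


sigma_br = F/(d*h) = 11540/(12*5) = 192.3 MPa

192.3 MPa


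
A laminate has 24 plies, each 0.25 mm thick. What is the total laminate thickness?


h = n * t_ply = 24 * 0.25 = 6.0 mm

6.0 mm


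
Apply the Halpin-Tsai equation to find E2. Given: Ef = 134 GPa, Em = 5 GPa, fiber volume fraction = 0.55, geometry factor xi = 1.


eta = (Ef/Em - 1)/(Ef/Em + xi) = (26.8 - 1)/(26.8 + 1) = 0.9281
E2 = Em*(1+xi*eta*Vf)/(1-eta*Vf) = 15.43 GPa

15.43 GPa


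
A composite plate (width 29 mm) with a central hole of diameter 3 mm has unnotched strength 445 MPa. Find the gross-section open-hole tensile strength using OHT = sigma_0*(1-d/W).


OHT = sigma_0*(1-d/W) = 445*(1-3/29) = 399.0 MPa

399.0 MPa


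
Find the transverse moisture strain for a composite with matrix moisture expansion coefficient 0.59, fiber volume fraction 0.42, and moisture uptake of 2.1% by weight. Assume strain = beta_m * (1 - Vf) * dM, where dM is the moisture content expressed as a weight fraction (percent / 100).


dM = 2.1/100 = 0.021
strain = beta_m * (1-Vf) * dM = 0.59 * 0.58 * 0.021 = 0.0071862

0.0071862


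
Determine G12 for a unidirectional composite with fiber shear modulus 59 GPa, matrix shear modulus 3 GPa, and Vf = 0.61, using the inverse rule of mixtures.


1/G12 = Vf/Gf + (1-Vf)/Gm = 0.61/59 + 0.39/3
G12 = 7.13 GPa

7.13 GPa


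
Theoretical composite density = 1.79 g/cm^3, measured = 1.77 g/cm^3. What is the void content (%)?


Void% = (rho_theo - rho_actual)/rho_theo * 100 = (1.79 - 1.77)/1.79 * 100 = 1.12%

1.12%


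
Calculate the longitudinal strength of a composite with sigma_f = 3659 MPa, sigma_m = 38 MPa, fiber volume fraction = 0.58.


sigma_1 = sigma_f*Vf + sigma_m*(1-Vf) = 3659*0.58 + 38*0.42 = 2138.2 MPa

2138.2 MPa


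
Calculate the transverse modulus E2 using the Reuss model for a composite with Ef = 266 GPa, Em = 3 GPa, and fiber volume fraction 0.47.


1/E2 = Vf/Ef + (1-Vf)/Em = 0.47/266 + 0.53/3
E2 = 5.6 GPa

5.6 GPa


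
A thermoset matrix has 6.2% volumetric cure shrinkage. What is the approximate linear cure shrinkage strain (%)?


Linear shrinkage ≈ vol_shrink/3 = 6.2/3 = 2.067%

2.067%


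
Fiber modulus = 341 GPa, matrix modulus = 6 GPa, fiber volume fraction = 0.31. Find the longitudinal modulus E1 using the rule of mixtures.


E1 = Ef*Vf + Em*(1-Vf) = 341*0.31 + 6*0.69 = 109.85 GPa

109.85 GPa


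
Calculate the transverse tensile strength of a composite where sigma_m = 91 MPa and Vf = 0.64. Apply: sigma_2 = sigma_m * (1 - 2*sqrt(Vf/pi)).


factor = 1 - 2*sqrt(0.64/pi) = 0.0973
sigma_2 = 91 * 0.0973 = 8.85 MPa

8.85 MPa


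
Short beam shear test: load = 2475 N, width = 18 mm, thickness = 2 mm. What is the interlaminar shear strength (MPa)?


ILSS = 3F/(4bh) = 3*2475/(4*18*2) = 51.56 MPa

51.56 MPa


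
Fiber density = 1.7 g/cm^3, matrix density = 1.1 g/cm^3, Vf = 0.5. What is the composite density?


rho_c = rho_f*Vf + rho_m*(1-Vf) = 1.7*0.5 + 1.1*0.5 = 1.4 g/cm^3

1.4 g/cm^3


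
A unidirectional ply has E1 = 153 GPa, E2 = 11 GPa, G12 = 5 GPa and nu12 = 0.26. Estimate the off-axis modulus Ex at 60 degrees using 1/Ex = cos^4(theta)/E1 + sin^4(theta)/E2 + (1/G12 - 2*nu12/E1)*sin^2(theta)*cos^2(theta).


cos^4(60) = 0.0625, sin^4(60) = 0.5625, sin^2(60)*cos^2(60) = 0.1875
1/G12 - 2*nu12/E1 = 1/5 - 2*0.26/153 = 0.196601 GPa^-1
1/Ex = 0.0625/153 + 0.5625/11 + 0.196601*0.1875 = 0.0884076 GPa^-1
Ex = 11.31 GPa

11.31 GPa


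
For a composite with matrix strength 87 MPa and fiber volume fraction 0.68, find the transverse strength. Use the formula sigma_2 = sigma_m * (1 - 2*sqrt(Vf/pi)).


factor = 1 - 2*sqrt(0.68/pi) = 0.0695
sigma_2 = 87 * 0.0695 = 6.05 MPa

6.05 MPa


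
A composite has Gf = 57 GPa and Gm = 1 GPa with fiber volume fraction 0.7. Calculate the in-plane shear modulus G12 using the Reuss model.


1/G12 = Vf/Gf + (1-Vf)/Gm = 0.7/57 + 0.3/1
G12 = 3.2 GPa

3.2 GPa


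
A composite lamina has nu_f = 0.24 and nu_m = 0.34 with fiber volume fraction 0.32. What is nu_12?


nu_12 = nu_f*Vf + nu_m*(1-Vf) = 0.24*0.32 + 0.34*0.68 = 0.308

0.308


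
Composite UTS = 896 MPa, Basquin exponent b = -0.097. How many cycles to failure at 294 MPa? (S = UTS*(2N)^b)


N = 0.5 * (S/UTS)^(1/b) = 0.5 * (294/896)^(1/-0.097) = 48781.5232 cycles

48781.5232 cycles


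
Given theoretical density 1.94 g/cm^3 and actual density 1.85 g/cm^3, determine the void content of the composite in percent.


Void% = (rho_theo - rho_actual)/rho_theo * 100 = (1.94 - 1.85)/1.94 * 100 = 4.64%

4.64%


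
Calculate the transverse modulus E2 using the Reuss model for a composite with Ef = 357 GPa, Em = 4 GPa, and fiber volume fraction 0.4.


1/E2 = Vf/Ef + (1-Vf)/Em = 0.4/357 + 0.6/4
E2 = 6.62 GPa

6.62 GPa


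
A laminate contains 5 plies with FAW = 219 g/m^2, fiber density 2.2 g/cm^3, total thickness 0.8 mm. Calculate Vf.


Vf = n * FAW / (rho_f * h * 1000) = 5 * 219 / (2.2 * 0.8 * 1000) = 0.6222

0.6222


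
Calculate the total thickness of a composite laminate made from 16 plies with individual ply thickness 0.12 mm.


h = n * t_ply = 16 * 0.12 = 1.92 mm

1.92 mm


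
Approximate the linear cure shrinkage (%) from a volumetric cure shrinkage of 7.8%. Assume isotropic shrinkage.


Linear shrinkage ≈ vol_shrink/3 = 7.8/3 = 2.6%

2.6%


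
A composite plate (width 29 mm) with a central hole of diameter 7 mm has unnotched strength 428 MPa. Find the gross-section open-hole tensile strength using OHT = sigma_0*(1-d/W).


OHT = sigma_0*(1-d/W) = 428*(1-7/29) = 324.7 MPa

324.7 MPa


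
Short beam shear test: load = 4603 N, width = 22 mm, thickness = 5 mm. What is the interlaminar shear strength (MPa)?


ILSS = 3F/(4bh) = 3*4603/(4*22*5) = 31.38 MPa

31.38 MPa


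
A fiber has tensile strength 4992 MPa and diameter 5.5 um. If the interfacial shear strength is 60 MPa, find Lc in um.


Lc = sigma_f * d / (2 * tau_i) = 4992 * 5.5 / (2 * 60) = 228.8 um

228.8 um


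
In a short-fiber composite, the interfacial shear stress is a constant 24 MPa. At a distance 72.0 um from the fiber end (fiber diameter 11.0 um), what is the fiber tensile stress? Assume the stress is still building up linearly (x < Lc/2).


Force balance: sigma_f * (pi*d^2/4) = tau * (pi*d) * x  ->  sigma_f = 4 * tau * x / d
sigma_f = 4 * 24 * 72.0 / 11.0 = 628.4 MPa

628.4 MPa


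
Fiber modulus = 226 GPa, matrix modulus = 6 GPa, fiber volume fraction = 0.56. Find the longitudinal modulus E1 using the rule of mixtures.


E1 = Ef*Vf + Em*(1-Vf) = 226*0.56 + 6*0.44 = 129.2 GPa

129.2 GPa


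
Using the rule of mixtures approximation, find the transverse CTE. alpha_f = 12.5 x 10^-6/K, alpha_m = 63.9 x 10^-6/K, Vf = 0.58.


alpha_2 = alpha_f*Vf + alpha_m*(1-Vf) = 12.5*0.58 + 63.9*0.42 = 34.1 x 10^-6/K

34.1 x 10^-6/K


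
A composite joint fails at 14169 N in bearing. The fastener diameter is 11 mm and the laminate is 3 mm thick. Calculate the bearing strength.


sigma_br = F/(d*h) = 14169/(11*3) = 429.4 MPa

429.4 MPa


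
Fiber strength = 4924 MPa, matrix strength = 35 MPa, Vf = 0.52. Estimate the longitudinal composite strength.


sigma_1 = sigma_f*Vf + sigma_m*(1-Vf) = 4924*0.52 + 35*0.48 = 2577.3 MPa

2577.3 MPa


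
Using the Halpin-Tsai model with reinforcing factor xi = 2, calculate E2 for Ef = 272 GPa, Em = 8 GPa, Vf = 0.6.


eta = (Ef/Em - 1)/(Ef/Em + xi) = (34.0 - 1)/(34.0 + 2) = 0.9167
E2 = Em*(1+xi*eta*Vf)/(1-eta*Vf) = 37.33 GPa

37.33 GPa


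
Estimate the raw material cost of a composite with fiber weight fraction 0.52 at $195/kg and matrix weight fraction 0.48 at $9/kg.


Cost = cost_f*Wf + cost_m*Wm = 195*0.52 + 9*0.48 = $105.72/kg

$105.72/kg


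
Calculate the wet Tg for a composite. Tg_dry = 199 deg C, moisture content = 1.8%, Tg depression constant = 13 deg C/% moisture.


Tg_wet = Tg_dry - k*moisture = 199 - 13*1.8 = 175.6 deg C

175.6 deg C


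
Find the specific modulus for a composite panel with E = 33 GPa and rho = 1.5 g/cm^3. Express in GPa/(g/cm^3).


Specific stiffness = E/rho = 33/1.5 = 22.0 GPa/(g/cm^3)

22.0 GPa/(g/cm^3)


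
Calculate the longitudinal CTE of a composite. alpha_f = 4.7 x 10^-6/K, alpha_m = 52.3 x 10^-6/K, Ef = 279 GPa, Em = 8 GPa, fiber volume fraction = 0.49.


E1 = Ef*Vf + Em*(1-Vf) = 140.79
alpha_1 = (alpha_f*Ef*Vf + alpha_m*Em*(1-Vf))/E1 = 6.08 x 10^-6/K

6.08 x 10^-6/K
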